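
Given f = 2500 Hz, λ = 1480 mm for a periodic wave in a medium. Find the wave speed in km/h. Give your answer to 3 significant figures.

13300 km/h

Directly: v = fλ.
f = 2500 Hz; λ = 1480 mm = 1.480 m.
v = 3700 m/s
3700 m/s × (1 km/h / 0.2778 m/s) = 13320 km/h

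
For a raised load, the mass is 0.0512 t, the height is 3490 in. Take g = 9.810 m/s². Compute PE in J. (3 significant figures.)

44500 J

PE is given directly by: PE = mgh.
m = 0.0512 t = 51.20 kg; h = 3490 in = 88.65 m; g = 9.810 m/s².
PE = 44524 J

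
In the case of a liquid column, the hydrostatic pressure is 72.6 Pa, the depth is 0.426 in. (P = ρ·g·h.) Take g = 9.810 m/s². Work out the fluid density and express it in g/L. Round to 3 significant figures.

684 g/L

Solving P = ρ·g·h for ρ: ρ = P/(g·h).
P = 72.6 Pa; h = 0.426 in = 0.01082 m; g = 9.810 m/s².
ρ = 683.9 kg/m³
Since 1 g/L = 1 kg/m³, 683.9 g/L.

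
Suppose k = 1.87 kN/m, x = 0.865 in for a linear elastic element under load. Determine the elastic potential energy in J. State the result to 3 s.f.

0.451 J

U is given directly by: U = ½kx².
k = 1.87 kN/m = 1870 N/m; x = 0.865 in = 0.02197 m.
U = 0.4513 J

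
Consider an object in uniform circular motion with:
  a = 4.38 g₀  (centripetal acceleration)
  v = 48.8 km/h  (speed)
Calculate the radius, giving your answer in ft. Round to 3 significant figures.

14.0 ft

Rearranging: r = v²/a.
a = 4.38 g₀ = 42.95 m/s²; v = 48.8 km/h = 13.56 m/s.
r = 4.278 m
4.278 m × (1 ft / 0.3048 m) = 14.04 ft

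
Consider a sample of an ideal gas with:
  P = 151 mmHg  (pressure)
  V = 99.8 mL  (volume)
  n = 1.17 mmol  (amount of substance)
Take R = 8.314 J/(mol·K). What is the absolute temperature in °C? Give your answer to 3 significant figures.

Solving PV = nRT for T: T = PV/(nR).
P = 151 mmHg = 20132 Pa; V = 99.8 mL = 9.980×10^-5 m³; n = 1.17 mmol = 0.001170 mol; R = 8.314 J/(mol·K).
T = 206.5 K
206.5 K − 273.15 = -66.61 °C

-66.6 °C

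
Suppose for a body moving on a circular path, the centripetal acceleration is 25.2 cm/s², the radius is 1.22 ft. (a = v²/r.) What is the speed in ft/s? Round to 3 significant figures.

1.00 ft/s

Rearranging: v = √(a·r).
a = 25.2 cm/s² = 0.2520 m/s²; r = 1.22 ft = 0.3719 m.
v = 0.3061 m/s
0.3061 m/s × (1 ft/s / 0.3048 m/s) = 1.004 ft/s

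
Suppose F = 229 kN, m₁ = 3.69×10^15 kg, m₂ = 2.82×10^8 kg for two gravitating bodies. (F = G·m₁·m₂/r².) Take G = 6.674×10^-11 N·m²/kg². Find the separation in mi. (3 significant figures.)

10.8 mi

Rearranging: r = √(G·m₁m₂/F).
F = 229 kN = 2.290×10^5 N; m₁ = 3.69×10^15 kg; m₂ = 2.82×10^8 kg; G = 6.674×10^-11 N·m²/kg².
r = 17415 m
17415 m × (1 mi / 1609 m) = 10.82 mi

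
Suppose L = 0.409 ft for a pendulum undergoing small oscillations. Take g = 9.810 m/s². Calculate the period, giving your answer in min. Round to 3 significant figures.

Directly: T = 2π√(L/g).
L = 0.409 ft = 0.1247 m; g = 9.810 m/s².
T = 0.7083 s
0.7083 s × (1 min / 60.00 s) = 0.01180 min

0.0118 min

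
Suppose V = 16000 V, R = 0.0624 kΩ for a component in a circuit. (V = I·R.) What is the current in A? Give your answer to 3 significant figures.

256 A

From Ohm's law: I = V/R.
V = 16000 V; R = 0.0624 kΩ = 62.40 Ω.
I = 256.4 A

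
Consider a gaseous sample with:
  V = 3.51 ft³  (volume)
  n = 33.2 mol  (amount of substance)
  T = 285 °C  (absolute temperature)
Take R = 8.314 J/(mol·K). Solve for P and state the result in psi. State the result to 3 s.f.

225 psi

From the ideal-gas law: P = nRT/V.
V = 3.51 ft³ = 0.09939 m³; n = 33.2 mol; T = 285 °C = 558.1 K; R = 8.314 J/(mol·K).
P = 1.550×10^6 Pa
1.550×10^6 Pa × (1 psi / 6895 Pa) = 224.8 psi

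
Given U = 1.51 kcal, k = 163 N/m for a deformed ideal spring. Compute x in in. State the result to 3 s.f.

347 in

Solving U = ½k·x² for x: x = √(2U/k).
U = 1.51 kcal = 6318 J; k = 163 N/m.
x = 8.805 m
8.805 m × (1 in / 0.02540 m) = 346.6 in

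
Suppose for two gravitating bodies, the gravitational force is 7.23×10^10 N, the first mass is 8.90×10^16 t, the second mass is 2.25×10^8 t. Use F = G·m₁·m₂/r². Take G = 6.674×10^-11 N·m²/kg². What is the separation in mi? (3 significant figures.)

From Newton's law of gravitation: r = √(G·m₁m₂/F).
F = 7.23×10^10 N; m₁ = 8.90×10^16 t = 8.900×10^19 kg; m₂ = 2.25×10^8 t = 2.250×10^11 kg; G = 6.674×10^-11 N·m²/kg².
r = 1.360×10^5 m
1.360×10^5 m × (1 mi / 1609 m) = 84.48 mi

84.5 mi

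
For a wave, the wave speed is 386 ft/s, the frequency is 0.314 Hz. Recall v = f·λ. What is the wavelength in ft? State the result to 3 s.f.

Rearranging: λ = v/f.
v = 386 ft/s = 117.7 m/s; f = 0.314 Hz.
λ = 374.7 m
374.7 m × (1 ft / 0.3048 m) = 1229 ft

1230 ft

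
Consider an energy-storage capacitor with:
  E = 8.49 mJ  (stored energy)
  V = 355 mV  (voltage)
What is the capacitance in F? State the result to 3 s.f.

Rearranging: C = 2E/V².
E = 8.49 mJ = 0.008490 J; V = 355 mV = 0.3550 V.
C = 0.1347 F

0.135 F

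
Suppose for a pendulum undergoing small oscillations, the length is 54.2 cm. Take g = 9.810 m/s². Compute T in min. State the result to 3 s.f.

T is given directly by: T = 2π√(L/g).
L = 54.2 cm = 0.5420 m; g = 9.810 m/s².
T = 1.477 s
1.477 s × (1 min / 60.00 s) = 0.02461 min

0.0246 min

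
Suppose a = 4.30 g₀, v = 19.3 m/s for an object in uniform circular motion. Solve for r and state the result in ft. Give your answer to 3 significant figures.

29.0 ft

Rearranging: r = v²/a.
a = 4.30 g₀ = 42.17 m/s²; v = 19.3 m/s.
r = 8.833 m
8.833 m × (1 ft / 0.3048 m) = 28.98 ft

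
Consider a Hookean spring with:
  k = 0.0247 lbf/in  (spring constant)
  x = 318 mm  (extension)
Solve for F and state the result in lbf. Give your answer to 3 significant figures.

From Hooke's law: F = kx.
k = 0.0247 lbf/in = 4.326 N/m; x = 318 mm = 0.3180 m.
F = 1.376 N
1.376 N × (1 lbf / 4.448 N) = 0.3092 lbf

0.309 lbf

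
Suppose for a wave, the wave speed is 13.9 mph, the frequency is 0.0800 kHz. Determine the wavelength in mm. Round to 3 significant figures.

77.7 mm

Rearranging: λ = v/f.
v = 13.9 mph = 6.214 m/s; f = 0.0800 kHz = 80.00 Hz.
λ = 0.07767 m
0.07767 m × (1 mm / 0.001000 m) = 77.67 mm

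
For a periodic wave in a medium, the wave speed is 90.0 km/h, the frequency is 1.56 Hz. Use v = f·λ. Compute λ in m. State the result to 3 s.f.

16.0 m

Rearranging v = f·λ for λ: λ = v/f.
v = 90.0 km/h = 25.00 m/s; f = 1.56 Hz.
λ = 16.03 m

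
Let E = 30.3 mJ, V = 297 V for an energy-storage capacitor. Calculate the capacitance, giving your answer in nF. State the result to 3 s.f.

687 nF

Rearranging E = ½C·V² for C: C = 2E/V².
E = 30.3 mJ = 0.03030 J; V = 297 V.
C = 6.870×10^-7 F
6.870×10^-7 F × (1 nF / 1.000×10^-9 F) = 687.0 nF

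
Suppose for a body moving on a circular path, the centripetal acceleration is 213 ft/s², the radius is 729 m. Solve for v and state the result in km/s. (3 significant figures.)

0.218 km/s

Rearranging a = v²/r for v: v = √(a·r).
a = 213 ft/s² = 64.92 m/s²; r = 729 m.
v = 217.6 m/s
217.6 m/s × (1 km/s / 1000 m/s) = 0.2176 km/s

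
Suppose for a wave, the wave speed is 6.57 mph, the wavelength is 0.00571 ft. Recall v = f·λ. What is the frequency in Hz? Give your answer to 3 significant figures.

1690 Hz

Rearranging v = f·λ for f: f = v/λ.
v = 6.57 mph = 2.937 m/s; λ = 0.00571 ft = 0.001740 m.
f = 1688 Hz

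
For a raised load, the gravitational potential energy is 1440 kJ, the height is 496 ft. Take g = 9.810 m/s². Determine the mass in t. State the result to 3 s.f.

Rearranging: m = PE/(g·h).
PE = 1440 kJ = 1.440×10^6 J; h = 496 ft = 151.2 m; g = 9.810 m/s².
m = 970.9 kg
970.9 kg × (1 t / 1000 kg) = 0.9709 t

0.971 t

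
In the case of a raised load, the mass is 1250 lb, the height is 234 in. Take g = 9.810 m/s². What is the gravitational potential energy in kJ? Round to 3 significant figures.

33.1 kJ

PE is given directly by: PE = mgh.
m = 1250 lb = 567.0 kg; h = 234 in = 5.944 m; g = 9.810 m/s².
PE = 33059 J
33059 J × (1 kJ / 1000 J) = 33.06 kJ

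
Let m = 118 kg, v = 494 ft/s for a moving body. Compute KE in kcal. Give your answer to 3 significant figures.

KE is given directly by: KE = ½mv².
m = 118 kg; v = 494 ft/s = 150.6 m/s.
KE = 1.338×10^6 J
1.338×10^6 J × (1 kcal / 4184 J) = 319.7 kcal

320 kcal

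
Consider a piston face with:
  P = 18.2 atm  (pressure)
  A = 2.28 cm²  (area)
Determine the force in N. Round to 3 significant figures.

Rearranging: F = P·A.
P = 18.2 atm = 1.844×10^6 Pa; A = 2.28 cm² = 2.280×10^-4 m².
F = 420.5 N

420 N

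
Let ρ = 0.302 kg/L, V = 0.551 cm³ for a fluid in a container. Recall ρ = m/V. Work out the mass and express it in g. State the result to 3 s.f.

0.166 g

Rearranging ρ = m/V for m: m = ρV.
ρ = 0.302 kg/L = 302.0 kg/m³; V = 0.551 cm³ = 5.510×10^-7 m³.
m = 1.664×10^-4 kg
1.664×10^-4 kg × (1 g / 0.001000 kg) = 0.1664 g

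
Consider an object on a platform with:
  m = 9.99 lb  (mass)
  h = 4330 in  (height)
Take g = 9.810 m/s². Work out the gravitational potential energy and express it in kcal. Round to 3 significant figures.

1.17 kcal

Directly: PE = mgh.
m = 9.99 lb = 4.531 kg; h = 4330 in = 110.0 m; g = 9.810 m/s².
PE = 4889 J  (the unit combination reduces to kg·m²/s² = J)
4889 J × (1 kcal / 4184 J) = 1.169 kcal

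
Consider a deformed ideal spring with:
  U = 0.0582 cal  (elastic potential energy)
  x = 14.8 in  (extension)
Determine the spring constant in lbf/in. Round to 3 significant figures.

0.0197 lbf/in

Solving U = ½k·x² for k: k = 2U/x².
U = 0.0582 cal = 0.2435 J; x = 14.8 in = 0.3759 m.
k = 3.446 N/m
3.446 N/m × (1 lbf/in / 175.1 N/m) = 0.01968 lbf/in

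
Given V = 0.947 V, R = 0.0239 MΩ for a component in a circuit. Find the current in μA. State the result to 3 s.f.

From Ohm's law: I = V/R.
V = 0.947 V; R = 0.0239 MΩ = 23900 Ω.
I = 3.962×10^-5 A
3.962×10^-5 A × (1 μA / 1.000×10^-6 A) = 39.62 μA

39.6 μA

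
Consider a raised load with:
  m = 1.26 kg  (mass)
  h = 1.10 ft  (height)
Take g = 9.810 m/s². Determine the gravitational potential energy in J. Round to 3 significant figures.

4.14 J

PE is given directly by: PE = mgh.
m = 1.26 kg; h = 1.10 ft = 0.3353 m; g = 9.810 m/s².
PE = 4.144 J  (the unit combination reduces to kg·m²/s² = J)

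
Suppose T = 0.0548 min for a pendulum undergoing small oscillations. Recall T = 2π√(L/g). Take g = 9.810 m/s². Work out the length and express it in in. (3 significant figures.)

Rearranging: L = g·(T/2π)².
T = 0.0548 min = 3.288 s; g = 9.810 m/s².
L = 2.686 m
2.686 m × (1 in / 0.02540 m) = 105.8 in

106 in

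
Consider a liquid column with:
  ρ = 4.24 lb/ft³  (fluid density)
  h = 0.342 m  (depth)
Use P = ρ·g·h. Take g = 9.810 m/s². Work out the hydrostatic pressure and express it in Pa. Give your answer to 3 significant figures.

228 Pa

P is given directly by: P = ρgh.
ρ = 4.24 lb/ft³ = 67.92 kg/m³; h = 0.342 m; g = 9.810 m/s².
P = 227.9 Pa  (the unit combination reduces to kg/(m·s²) = Pa)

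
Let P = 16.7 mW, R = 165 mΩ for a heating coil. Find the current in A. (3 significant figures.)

0.318 A

Rearranging P = I²R for I: I = √(P/R).
P = 16.7 mW = 0.01670 W; R = 165 mΩ = 0.1650 Ω.
I = 0.3181 A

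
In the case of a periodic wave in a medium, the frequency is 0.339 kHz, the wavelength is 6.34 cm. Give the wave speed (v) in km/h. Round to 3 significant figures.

77.4 km/h

v is given directly by: v = fλ.
f = 0.339 kHz = 339.0 Hz; λ = 6.34 cm = 0.06340 m.
v = 21.49 m/s
21.49 m/s × (1 km/h / 0.2778 m/s) = 77.37 km/h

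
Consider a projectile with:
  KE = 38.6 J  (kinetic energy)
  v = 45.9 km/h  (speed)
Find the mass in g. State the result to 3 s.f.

Rearranging KE = ½mv² for m: m = 2·KE/v².
KE = 38.6 J; v = 45.9 km/h = 12.75 m/s.
m = 0.4749 kg
0.4749 kg × (1 g / 0.001000 kg) = 474.9 g

475 g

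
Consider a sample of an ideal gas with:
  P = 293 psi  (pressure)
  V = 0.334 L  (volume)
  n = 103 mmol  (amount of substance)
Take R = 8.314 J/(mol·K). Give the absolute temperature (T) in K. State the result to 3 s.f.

Rearranging: T = PV/(nR).
P = 293 psi = 2.020×10^6 Pa; V = 0.334 L = 3.340×10^-4 m³; n = 103 mmol = 0.1030 mol; R = 8.314 J/(mol·K).
T = 787.9 K

788 K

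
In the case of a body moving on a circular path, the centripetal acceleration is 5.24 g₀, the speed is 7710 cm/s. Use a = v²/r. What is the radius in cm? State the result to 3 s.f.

Solving a = v²/r for r: r = v²/a.
a = 5.24 g₀ = 51.39 m/s²; v = 7710 cm/s = 77.10 m/s.
r = 115.7 m
115.7 m × (1 cm / 0.01000 m) = 11568 cm

11600 cm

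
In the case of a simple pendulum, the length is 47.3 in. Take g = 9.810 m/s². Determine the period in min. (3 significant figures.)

0.0366 min

T is given directly by: T = 2π√(L/g).
L = 47.3 in = 1.201 m; g = 9.810 m/s².
T = 2.199 s
2.199 s × (1 min / 60.00 s) = 0.03665 min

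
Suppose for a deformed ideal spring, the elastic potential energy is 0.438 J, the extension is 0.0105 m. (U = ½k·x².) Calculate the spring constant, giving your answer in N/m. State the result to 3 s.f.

7950 N/m

Solving U = ½k·x² for k: k = 2U/x².
U = 0.438 J; x = 0.0105 m.
k = 7946 N/m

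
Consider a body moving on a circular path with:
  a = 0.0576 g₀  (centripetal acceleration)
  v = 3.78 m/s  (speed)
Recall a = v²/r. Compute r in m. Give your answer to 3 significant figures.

25.3 m

Rearranging: r = v²/a.
a = 0.0576 g₀ = 0.5649 m/s²; v = 3.78 m/s.
r = 25.30 m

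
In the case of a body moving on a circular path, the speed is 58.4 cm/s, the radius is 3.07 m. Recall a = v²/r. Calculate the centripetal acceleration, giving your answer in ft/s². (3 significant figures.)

0.364 ft/s²

Directly: a = v²/r.
v = 58.4 cm/s = 0.5840 m/s; r = 3.07 m.
a = 0.1111 m/s²
0.1111 m/s² × (1 ft/s² / 0.3048 m/s²) = 0.3645 ft/s²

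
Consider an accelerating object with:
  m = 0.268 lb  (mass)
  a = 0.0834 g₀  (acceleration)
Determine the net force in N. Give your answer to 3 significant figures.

From Newton's second law: F = m·a.
m = 0.268 lb = 0.1216 kg; a = 0.0834 g₀ = 0.8179 m/s².
F = 0.09942 N

0.0994 N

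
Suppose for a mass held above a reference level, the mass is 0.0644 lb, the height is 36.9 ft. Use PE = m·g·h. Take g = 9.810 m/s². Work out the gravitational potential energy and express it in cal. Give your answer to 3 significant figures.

PE is given directly by: PE = mgh.
m = 0.0644 lb = 0.02921 kg; h = 36.9 ft = 11.25 m; g = 9.810 m/s².
PE = 3.223 J
3.223 J × (1 cal / 4.184 J) = 0.7703 cal

0.770 cal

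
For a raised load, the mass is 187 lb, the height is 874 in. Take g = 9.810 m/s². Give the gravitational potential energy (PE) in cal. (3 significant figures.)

4410 cal

Directly: PE = mgh.
m = 187 lb = 84.82 kg; h = 874 in = 22.20 m; g = 9.810 m/s².
PE = 18472 J
18472 J × (1 cal / 4.184 J) = 4415 cal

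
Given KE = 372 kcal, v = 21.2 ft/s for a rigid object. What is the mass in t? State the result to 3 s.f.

Rearranging KE = ½mv² for m: m = 2·KE/v².
KE = 372 kcal = 1.556×10^6 J; v = 21.2 ft/s = 6.462 m/s.
m = 74553 kg
74553 kg × (1 t / 1000 kg) = 74.55 t

74.6 t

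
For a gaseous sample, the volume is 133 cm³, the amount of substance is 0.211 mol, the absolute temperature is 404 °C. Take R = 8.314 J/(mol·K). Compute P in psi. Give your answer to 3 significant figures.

Directly: P = nRT/V.
V = 133 cm³ = 1.330×10^-4 m³; n = 0.211 mol; T = 404 °C = 677.1 K; R = 8.314 J/(mol·K).
P = 8.932×10^6 Pa
8.932×10^6 Pa × (1 psi / 6895 Pa) = 1295 psi

1300 psi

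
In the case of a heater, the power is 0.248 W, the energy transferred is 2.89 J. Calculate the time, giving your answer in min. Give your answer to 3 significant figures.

Rearranging: t = W/P.
P = 0.248 W; W = 2.89 J.
t = 11.65 s
11.65 s × (1 min / 60.00 s) = 0.1942 min

0.194 min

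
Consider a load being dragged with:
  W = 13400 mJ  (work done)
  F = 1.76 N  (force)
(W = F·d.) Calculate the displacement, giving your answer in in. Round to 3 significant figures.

Solving W = F·d for d: d = W/F.
W = 13400 mJ = 13.40 J; F = 1.76 N.
d = 7.614 m
7.614 m × (1 in / 0.02540 m) = 299.7 in

300 in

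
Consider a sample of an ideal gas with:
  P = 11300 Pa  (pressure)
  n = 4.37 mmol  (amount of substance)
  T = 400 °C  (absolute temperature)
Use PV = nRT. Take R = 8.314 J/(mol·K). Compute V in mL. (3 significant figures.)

Solving PV = nRT for V: V = nRT/P.
P = 11300 Pa; n = 4.37 mmol = 0.004370 mol; T = 400 °C = 673.1 K; R = 8.314 J/(mol·K).
V = 0.002164 m³
0.002164 m³ × (1 mL / 1.000×10^-6 m³) = 2164 mL

2160 mL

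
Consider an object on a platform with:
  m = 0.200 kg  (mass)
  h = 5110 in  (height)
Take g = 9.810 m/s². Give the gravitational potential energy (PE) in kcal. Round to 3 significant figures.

Directly: PE = mgh.
m = 0.200 kg; h = 5110 in = 129.8 m; g = 9.810 m/s².
PE = 254.7 J
254.7 J × (1 kcal / 4184 J) = 0.06086 kcal

0.0609 kcal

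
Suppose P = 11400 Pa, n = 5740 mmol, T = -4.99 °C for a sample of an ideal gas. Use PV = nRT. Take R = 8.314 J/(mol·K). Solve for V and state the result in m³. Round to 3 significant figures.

Rearranging: V = nRT/P.
P = 11400 Pa; n = 5740 mmol = 5.740 mol; T = -4.99 °C = 268.2 K; R = 8.314 J/(mol·K).
V = 1.123 m³

1.12 m³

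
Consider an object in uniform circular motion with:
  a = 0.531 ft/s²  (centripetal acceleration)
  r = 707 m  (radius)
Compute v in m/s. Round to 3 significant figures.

10.7 m/s

Rearranging a = v²/r for v: v = √(a·r).
a = 0.531 ft/s² = 0.1618 m/s²; r = 707 m.
v = 10.70 m/s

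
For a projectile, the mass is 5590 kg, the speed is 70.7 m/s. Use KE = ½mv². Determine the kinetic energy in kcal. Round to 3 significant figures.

3340 kcal

KE is given directly by: KE = ½mv².
m = 5590 kg; v = 70.7 m/s.
KE = 1.397×10^7 J
1.397×10^7 J × (1 kcal / 4184 J) = 3339 kcal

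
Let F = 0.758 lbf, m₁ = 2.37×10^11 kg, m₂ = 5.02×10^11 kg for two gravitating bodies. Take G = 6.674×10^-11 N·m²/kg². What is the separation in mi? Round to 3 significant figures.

954 mi

From Newton's law of gravitation: r = √(G·m₁m₂/F).
F = 0.758 lbf = 3.372 N; m₁ = 2.37×10^11 kg; m₂ = 5.02×10^11 kg; G = 6.674×10^-11 N·m²/kg².
r = 1.535×10^6 m
1.535×10^6 m × (1 mi / 1609 m) = 953.5 mi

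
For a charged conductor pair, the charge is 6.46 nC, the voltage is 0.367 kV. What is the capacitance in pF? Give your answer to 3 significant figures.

Directly: C = Q/V.
Q = 6.46 nC = 6.460×10^-9 C; V = 0.367 kV = 367.0 V.
C = 1.760×10^-11 F
1.760×10^-11 F × (1 pF / 1.000×10^-12 F) = 17.60 pF

17.6 pF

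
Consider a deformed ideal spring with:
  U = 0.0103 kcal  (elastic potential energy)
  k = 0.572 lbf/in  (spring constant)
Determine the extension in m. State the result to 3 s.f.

Rearranging: x = √(2U/k).
U = 0.0103 kcal = 43.10 J; k = 0.572 lbf/in = 100.2 N/m.
x = 0.9276 m

0.928 m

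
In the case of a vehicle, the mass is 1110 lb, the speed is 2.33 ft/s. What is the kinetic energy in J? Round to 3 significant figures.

127 J

Directly: KE = ½mv².
m = 1110 lb = 503.5 kg; v = 2.33 ft/s = 0.7102 m/s.
KE = 127.0 J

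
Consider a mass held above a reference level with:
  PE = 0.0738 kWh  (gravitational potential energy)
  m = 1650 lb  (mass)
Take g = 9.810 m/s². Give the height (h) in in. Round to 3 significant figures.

Rearranging: h = PE/(m·g).
PE = 0.0738 kWh = 2.657×10^5 J; m = 1650 lb = 748.4 kg; g = 9.810 m/s².
h = 36.19 m
36.19 m × (1 in / 0.02540 m) = 1425 in

1420 in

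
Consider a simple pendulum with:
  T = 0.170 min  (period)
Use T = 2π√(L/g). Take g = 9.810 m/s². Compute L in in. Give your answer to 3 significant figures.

1020 in

Rearranging T = 2π√(L/g) for L: L = g·(T/2π)².
T = 0.170 min = 10.20 s; g = 9.810 m/s².
L = 25.85 m
25.85 m × (1 in / 0.02540 m) = 1018 in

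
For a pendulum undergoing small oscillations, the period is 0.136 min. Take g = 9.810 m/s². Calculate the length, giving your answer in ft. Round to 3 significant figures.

54.3 ft

Rearranging T = 2π√(L/g) for L: L = g·(T/2π)².
T = 0.136 min = 8.160 s; g = 9.810 m/s².
L = 16.55 m
16.55 m × (1 ft / 0.3048 m) = 54.28 ft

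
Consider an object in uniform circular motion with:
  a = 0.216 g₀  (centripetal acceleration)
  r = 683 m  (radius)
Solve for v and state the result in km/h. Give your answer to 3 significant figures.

137 km/h

Rearranging a = v²/r for v: v = √(a·r).
a = 0.216 g₀ = 2.118 m/s²; r = 683 m.
v = 38.04 m/s
38.04 m/s × (1 km/h / 0.2778 m/s) = 136.9 km/h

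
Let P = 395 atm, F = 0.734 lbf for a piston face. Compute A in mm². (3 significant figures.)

Rearranging P = F/A for A: A = F/P.
P = 395 atm = 4.002×10^7 Pa; F = 0.734 lbf = 3.265 N.
A = 8.158×10^-8 m²
8.158×10^-8 m² × (1 mm² / 1.000×10^-6 m²) = 0.08158 mm²

0.0816 mm²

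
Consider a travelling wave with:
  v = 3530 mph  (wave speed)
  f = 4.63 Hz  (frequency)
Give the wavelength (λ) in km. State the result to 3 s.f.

0.341 km

Solving v = f·λ for λ: λ = v/f.
v = 3530 mph = 1578 m/s; f = 4.63 Hz.
λ = 340.8 m
340.8 m × (1 km / 1000 m) = 0.3408 km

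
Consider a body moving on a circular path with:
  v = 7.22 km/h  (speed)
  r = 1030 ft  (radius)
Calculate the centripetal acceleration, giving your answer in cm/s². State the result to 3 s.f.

Directly: a = v²/r.
v = 7.22 km/h = 2.006 m/s; r = 1030 ft = 313.9 m.
a = 0.01281 m/s²
0.01281 m/s² × (1 cm/s² / 0.01000 m/s²) = 1.281 cm/s²

1.28 cm/s²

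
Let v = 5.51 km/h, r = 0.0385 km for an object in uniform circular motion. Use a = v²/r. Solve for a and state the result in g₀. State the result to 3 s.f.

0.00620 g₀

a is given directly by: a = v²/r.
v = 5.51 km/h = 1.531 m/s; r = 0.0385 km = 38.50 m.
a = 0.06085 m/s²
0.06085 m/s² × (1 g₀ / 9.807 m/s²) = 0.006205 g₀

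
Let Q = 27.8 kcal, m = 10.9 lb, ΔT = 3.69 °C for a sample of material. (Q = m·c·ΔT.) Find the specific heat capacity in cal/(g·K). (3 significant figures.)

1.52 cal/(g·K)

Rearranging: c = Q/(m·ΔT).
Q = 27.8 kcal = 1.163×10^5 J; m = 10.9 lb = 4.944 kg; ΔT = 3.69 °C = 3.690 K.
c = 6376 J/(kg·K)
6376 J/(kg·K) × (1 cal/(g·K) / 4184 J/(kg·K)) = 1.524 cal/(g·K)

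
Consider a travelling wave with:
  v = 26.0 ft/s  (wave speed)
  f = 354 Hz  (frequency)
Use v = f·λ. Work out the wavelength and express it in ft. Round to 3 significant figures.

Solving v = f·λ for λ: λ = v/f.
v = 26.0 ft/s = 7.925 m/s; f = 354 Hz.
λ = 0.02239 m
0.02239 m × (1 ft / 0.3048 m) = 0.07345 ft

0.0734 ft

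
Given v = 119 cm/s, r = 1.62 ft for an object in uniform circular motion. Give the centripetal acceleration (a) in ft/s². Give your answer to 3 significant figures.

9.41 ft/s²

a is given directly by: a = v²/r.
v = 119 cm/s = 1.190 m/s; r = 1.62 ft = 0.4938 m.
a = 2.868 m/s²
2.868 m/s² × (1 ft/s² / 0.3048 m/s²) = 9.409 ft/s²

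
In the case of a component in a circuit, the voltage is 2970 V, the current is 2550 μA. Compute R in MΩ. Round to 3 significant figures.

Rearranging V = I·R for R: R = V/I.
V = 2970 V; I = 2550 μA = 0.002550 A.
R = 1.165×10^6 Ω
1.165×10^6 Ω × (1 MΩ / 1.000×10^6 Ω) = 1.165 MΩ

1.16 MΩ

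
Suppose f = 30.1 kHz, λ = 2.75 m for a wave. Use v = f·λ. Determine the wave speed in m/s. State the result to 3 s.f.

82800 m/s

v is given directly by: v = fλ.
f = 30.1 kHz = 30100 Hz; λ = 2.75 m.
v = 82775 m/s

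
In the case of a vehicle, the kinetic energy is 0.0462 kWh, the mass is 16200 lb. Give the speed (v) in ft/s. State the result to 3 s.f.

22.1 ft/s

Rearranging KE = ½mv² for v: v = √(2·KE/m).
KE = 0.0462 kWh = 1.663×10^5 J; m = 16200 lb = 7348 kg.
v = 6.728 m/s
6.728 m/s × (1 ft/s / 0.3048 m/s) = 22.07 ft/s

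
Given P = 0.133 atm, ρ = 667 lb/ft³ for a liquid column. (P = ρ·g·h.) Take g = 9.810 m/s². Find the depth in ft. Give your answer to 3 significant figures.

Rearranging: h = P/(ρ·g).
P = 0.133 atm = 13476 Pa; ρ = 667 lb/ft³ = 10684 kg/m³; g = 9.810 m/s².
h = 0.1286 m
0.1286 m × (1 ft / 0.3048 m) = 0.4218 ft

0.422 ft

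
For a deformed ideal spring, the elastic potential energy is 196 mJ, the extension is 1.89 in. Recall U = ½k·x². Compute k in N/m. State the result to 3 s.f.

170 N/m

Rearranging: k = 2U/x².
U = 196 mJ = 0.1960 J; x = 1.89 in = 0.04801 m.
k = 170.1 N/m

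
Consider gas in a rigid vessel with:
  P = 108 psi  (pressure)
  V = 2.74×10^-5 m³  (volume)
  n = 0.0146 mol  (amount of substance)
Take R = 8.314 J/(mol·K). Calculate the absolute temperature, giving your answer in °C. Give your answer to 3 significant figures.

-105 °C

Rearranging: T = PV/(nR).
P = 108 psi = 7.446×10^5 Pa; V = 2.74×10^-5 m³; n = 0.0146 mol; R = 8.314 J/(mol·K).
T = 168.1 K
168.1 K − 273.15 = -105.1 °C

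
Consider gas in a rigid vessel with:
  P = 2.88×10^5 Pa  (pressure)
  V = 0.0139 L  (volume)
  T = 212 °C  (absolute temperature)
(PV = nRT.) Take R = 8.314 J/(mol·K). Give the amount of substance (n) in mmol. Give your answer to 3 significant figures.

From the ideal-gas law: n = PV/(RT).
P = 2.88×10^5 Pa; V = 0.0139 L = 1.390×10^-5 m³; T = 212 °C = 485.1 K; R = 8.314 J/(mol·K).
n = 9.925×10^-4 mol
9.925×10^-4 mol × (1 mmol / 0.001000 mol) = 0.9925 mmol

0.992 mmol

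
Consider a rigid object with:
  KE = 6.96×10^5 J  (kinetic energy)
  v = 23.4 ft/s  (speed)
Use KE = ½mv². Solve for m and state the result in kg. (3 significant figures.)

27400 kg

Rearranging: m = 2·KE/v².
KE = 6.96×10^5 J; v = 23.4 ft/s = 7.132 m/s.
m = 27364 kg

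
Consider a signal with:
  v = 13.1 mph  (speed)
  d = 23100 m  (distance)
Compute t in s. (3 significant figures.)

Rearranging: t = d/v.
v = 13.1 mph = 5.856 m/s; d = 23100 m.
t = 3945 s

3940 s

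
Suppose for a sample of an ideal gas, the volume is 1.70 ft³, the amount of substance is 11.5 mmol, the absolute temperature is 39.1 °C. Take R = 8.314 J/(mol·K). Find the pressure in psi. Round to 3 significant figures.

From the ideal-gas law: P = nRT/V.
V = 1.70 ft³ = 0.04814 m³; n = 11.5 mmol = 0.01150 mol; T = 39.1 °C = 312.2 K; R = 8.314 J/(mol·K).
P = 620.2 Pa  (the unit combination reduces to kg/(m·s²) = Pa)
620.2 Pa × (1 psi / 6895 Pa) = 0.08995 psi

0.0899 psi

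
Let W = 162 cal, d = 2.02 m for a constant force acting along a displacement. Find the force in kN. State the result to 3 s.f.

0.336 kN

Solving W = F·d for F: F = W/d.
W = 162 cal = 677.8 J; d = 2.02 m.
F = 335.5 N  (the unit combination reduces to kg·m/s² = N)
335.5 N × (1 kN / 1000 N) = 0.3355 kN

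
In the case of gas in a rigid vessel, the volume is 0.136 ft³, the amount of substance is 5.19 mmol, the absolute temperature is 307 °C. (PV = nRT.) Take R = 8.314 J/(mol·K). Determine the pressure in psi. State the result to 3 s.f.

0.943 psi

From the ideal-gas law: P = nRT/V.
V = 0.136 ft³ = 0.003851 m³; n = 5.19 mmol = 0.005190 mol; T = 307 °C = 580.1 K; R = 8.314 J/(mol·K).
P = 6500 Pa
6500 Pa × (1 psi / 6895 Pa) = 0.9428 psi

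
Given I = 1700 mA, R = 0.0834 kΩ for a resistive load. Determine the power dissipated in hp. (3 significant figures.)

0.323 hp

Directly: P = I²R.
I = 1700 mA = 1.700 A; R = 0.0834 kΩ = 83.40 Ω.
P = 241.0 W
241.0 W × (1 hp / 745.7 W) = 0.3232 hp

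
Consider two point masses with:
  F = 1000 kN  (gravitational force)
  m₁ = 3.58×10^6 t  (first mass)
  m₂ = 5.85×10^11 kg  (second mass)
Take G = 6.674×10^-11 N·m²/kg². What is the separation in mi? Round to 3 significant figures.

0.232 mi

From Newton's law of gravitation: r = √(G·m₁m₂/F).
F = 1000 kN = 1.000×10^6 N; m₁ = 3.58×10^6 t = 3.580×10^9 kg; m₂ = 5.85×10^11 kg; G = 6.674×10^-11 N·m²/kg².
r = 373.9 m
373.9 m × (1 mi / 1609 m) = 0.2323 mi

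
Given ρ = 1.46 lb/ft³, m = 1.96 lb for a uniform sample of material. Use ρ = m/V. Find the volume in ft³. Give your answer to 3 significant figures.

1.34 ft³

Solving ρ = m/V for V: V = m/ρ.
ρ = 1.46 lb/ft³ = 23.39 kg/m³; m = 1.96 lb = 0.8890 kg.
V = 0.03801 m³
0.03801 m³ × (1 ft³ / 0.02832 m³) = 1.342 ft³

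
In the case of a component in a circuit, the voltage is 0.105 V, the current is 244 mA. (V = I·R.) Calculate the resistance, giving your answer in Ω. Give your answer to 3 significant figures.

From Ohm's law: R = V/I.
V = 0.105 V; I = 244 mA = 0.2440 A.
R = 0.4303 Ω

0.430 Ω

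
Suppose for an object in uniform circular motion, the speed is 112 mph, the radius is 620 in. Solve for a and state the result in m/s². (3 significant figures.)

a is given directly by: a = v²/r.
v = 112 mph = 50.07 m/s; r = 620 in = 15.75 m.
a = 159.2 m/s²

159 m/s²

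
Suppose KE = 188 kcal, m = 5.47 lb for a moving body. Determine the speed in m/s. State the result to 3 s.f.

796 m/s

Solving KE = ½mv² for v: v = √(2·KE/m).
KE = 188 kcal = 7.866×10^5 J; m = 5.47 lb = 2.481 kg.
v = 796.3 m/s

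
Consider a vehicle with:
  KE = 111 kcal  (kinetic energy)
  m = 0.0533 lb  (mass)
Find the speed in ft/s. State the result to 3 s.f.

Solving KE = ½mv² for v: v = √(2·KE/m).
KE = 111 kcal = 4.644×10^5 J; m = 0.0533 lb = 0.02418 kg.
v = 6198 m/s
6198 m/s × (1 ft/s / 0.3048 m/s) = 20336 ft/s

20300 ft/s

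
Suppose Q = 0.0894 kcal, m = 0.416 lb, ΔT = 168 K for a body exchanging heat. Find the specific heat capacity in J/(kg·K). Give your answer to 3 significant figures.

Rearranging: c = Q/(m·ΔT).
Q = 0.0894 kcal = 374.0 J; m = 0.416 lb = 0.1887 kg; ΔT = 168 K.
c = 11.80 J/(kg·K)

11.8 J/(kg·K)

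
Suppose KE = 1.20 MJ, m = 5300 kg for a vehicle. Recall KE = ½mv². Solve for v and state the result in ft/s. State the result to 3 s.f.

Rearranging KE = ½mv² for v: v = √(2·KE/m).
KE = 1.20 MJ = 1.200×10^6 J; m = 5300 kg.
v = 21.28 m/s
21.28 m/s × (1 ft/s / 0.3048 m/s) = 69.82 ft/s

69.8 ft/s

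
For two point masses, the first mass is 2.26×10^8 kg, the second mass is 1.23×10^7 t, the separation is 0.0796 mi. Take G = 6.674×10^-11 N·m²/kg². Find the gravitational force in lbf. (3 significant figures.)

From Newton's law of gravitation: F = Gm₁m₂/r².
m₁ = 2.26×10^8 kg; m₂ = 1.23×10^7 t = 1.230×10^10 kg; r = 0.0796 mi = 128.1 m; G = 6.674×10^-11 N·m²/kg².
F = 11305 N
11305 N × (1 lbf / 4.448 N) = 2541 lbf

2540 lbf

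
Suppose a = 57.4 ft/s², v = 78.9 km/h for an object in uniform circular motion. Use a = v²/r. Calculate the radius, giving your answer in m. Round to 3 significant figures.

27.5 m

Solving a = v²/r for r: r = v²/a.
a = 57.4 ft/s² = 17.50 m/s²; v = 78.9 km/h = 21.92 m/s.
r = 27.46 m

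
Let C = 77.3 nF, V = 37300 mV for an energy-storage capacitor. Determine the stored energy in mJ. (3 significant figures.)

0.0538 mJ

Directly: E = ½CV².
C = 77.3 nF = 7.730×10^-8 F; V = 37300 mV = 37.30 V.
E = 5.377×10^-5 J  (the unit combination reduces to kg·m²/s² = J)
5.377×10^-5 J × (1 mJ / 0.001000 J) = 0.05377 mJ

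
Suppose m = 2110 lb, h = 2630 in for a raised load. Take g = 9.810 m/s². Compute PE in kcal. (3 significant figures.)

Directly: PE = mgh.
m = 2110 lb = 957.1 kg; h = 2630 in = 66.80 m; g = 9.810 m/s².
PE = 6.272×10^5 J
6.272×10^5 J × (1 kcal / 4184 J) = 149.9 kcal

150 kcal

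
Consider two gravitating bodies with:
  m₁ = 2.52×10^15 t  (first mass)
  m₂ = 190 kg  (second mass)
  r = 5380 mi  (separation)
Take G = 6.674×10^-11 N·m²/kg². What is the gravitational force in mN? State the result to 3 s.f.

0.426 mN

From Newton's law of gravitation: F = Gm₁m₂/r².
m₁ = 2.52×10^15 t = 2.520×10^18 kg; m₂ = 190 kg; r = 5380 mi = 8.658×10^6 m; G = 6.674×10^-11 N·m²/kg².
F = 4.263×10^-4 N
4.263×10^-4 N × (1 mN / 0.001000 N) = 0.4263 mN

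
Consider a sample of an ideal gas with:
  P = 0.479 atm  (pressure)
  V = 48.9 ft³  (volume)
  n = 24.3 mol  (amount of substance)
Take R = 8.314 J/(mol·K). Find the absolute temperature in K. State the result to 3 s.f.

333 K

From the ideal-gas law: T = PV/(nR).
P = 0.479 atm = 48535 Pa; V = 48.9 ft³ = 1.385 m³; n = 24.3 mol; R = 8.314 J/(mol·K).
T = 332.7 K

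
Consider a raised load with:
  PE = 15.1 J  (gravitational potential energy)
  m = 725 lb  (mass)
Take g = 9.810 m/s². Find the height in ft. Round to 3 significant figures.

Solving PE = m·g·h for h: h = PE/(m·g).
PE = 15.1 J; m = 725 lb = 328.9 kg; g = 9.810 m/s².
h = 0.004681 m
0.004681 m × (1 ft / 0.3048 m) = 0.01536 ft

0.0154 ft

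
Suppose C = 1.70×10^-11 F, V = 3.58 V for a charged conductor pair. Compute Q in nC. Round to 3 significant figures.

0.0609 nC

Solving C = Q/V for Q: Q = CV.
C = 1.70×10^-11 F; V = 3.58 V.
Q = 6.086×10^-11 C
6.086×10^-11 C × (1 nC / 1.000×10^-9 C) = 0.06086 nC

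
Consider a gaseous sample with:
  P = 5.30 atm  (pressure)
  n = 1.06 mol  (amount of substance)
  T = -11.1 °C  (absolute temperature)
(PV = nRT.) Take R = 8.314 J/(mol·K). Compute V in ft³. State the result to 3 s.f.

0.152 ft³

From the ideal-gas law: V = nRT/P.
P = 5.30 atm = 5.370×10^5 Pa; n = 1.06 mol; T = -11.1 °C = 262.0 K; R = 8.314 J/(mol·K).
V = 0.004300 m³
0.004300 m³ × (1 ft³ / 0.02832 m³) = 0.1519 ft³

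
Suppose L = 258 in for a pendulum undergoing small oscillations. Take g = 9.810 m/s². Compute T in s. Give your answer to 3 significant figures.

5.14 s

Directly: T = 2π√(L/g).
L = 258 in = 6.553 m; g = 9.810 m/s².
T = 5.135 s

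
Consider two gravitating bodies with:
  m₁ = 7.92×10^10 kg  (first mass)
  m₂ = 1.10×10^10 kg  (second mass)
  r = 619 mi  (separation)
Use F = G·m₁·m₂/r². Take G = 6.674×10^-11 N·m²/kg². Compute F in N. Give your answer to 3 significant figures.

0.0586 N

From Newton's law of gravitation: F = Gm₁m₂/r².
m₁ = 7.92×10^10 kg; m₂ = 1.10×10^10 kg; r = 619 mi = 9.962×10^5 m; G = 6.674×10^-11 N·m²/kg².
F = 0.05859 N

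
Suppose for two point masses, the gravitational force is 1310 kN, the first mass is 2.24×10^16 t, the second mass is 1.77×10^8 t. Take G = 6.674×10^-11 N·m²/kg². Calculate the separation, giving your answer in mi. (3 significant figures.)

Solving F = G·m₁·m₂/r² for r: r = √(G·m₁m₂/F).
F = 1310 kN = 1.310×10^6 N; m₁ = 2.24×10^16 t = 2.240×10^19 kg; m₂ = 1.77×10^8 t = 1.770×10^11 kg; G = 6.674×10^-11 N·m²/kg².
r = 1.421×10^7 m
1.421×10^7 m × (1 mi / 1609 m) = 8831 mi

8830 mi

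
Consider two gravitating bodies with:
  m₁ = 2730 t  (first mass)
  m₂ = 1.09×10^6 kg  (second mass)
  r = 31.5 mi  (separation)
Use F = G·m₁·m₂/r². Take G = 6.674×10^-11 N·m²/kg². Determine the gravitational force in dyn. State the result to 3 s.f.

From Newton's law of gravitation: F = Gm₁m₂/r².
m₁ = 2730 t = 2.730×10^6 kg; m₂ = 1.09×10^6 kg; r = 31.5 mi = 50694 m; G = 6.674×10^-11 N·m²/kg².
F = 7.728×10^-8 N  (the unit combination reduces to kg·m/s² = N)
7.728×10^-8 N × (1 dyn / 1.000×10^-5 N) = 0.007728 dyn

0.00773 dyn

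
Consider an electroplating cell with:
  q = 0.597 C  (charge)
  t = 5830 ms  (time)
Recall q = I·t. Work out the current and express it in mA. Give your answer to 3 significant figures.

Rearranging q = I·t for I: I = q/t.
q = 0.597 C; t = 5830 ms = 5.830 s.
I = 0.1024 A
0.1024 A × (1 mA / 0.001000 A) = 102.4 mA

102 mA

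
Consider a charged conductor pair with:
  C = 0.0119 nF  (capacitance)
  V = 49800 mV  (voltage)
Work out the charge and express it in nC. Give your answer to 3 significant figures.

Solving C = Q/V for Q: Q = CV.
C = 0.0119 nF = 1.190×10^-11 F; V = 49800 mV = 49.80 V.
Q = 5.926×10^-10 C
5.926×10^-10 C × (1 nC / 1.000×10^-9 C) = 0.5926 nC

0.593 nC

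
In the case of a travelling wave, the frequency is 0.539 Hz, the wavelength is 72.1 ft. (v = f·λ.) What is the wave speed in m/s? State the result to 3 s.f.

11.8 m/s

v is given directly by: v = fλ.
f = 0.539 Hz; λ = 72.1 ft = 21.98 m.
v = 11.85 m/s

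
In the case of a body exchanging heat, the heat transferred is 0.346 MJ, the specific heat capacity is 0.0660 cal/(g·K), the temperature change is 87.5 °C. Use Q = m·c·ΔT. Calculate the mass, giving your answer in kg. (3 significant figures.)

14.3 kg

Rearranging: m = Q/(c·ΔT).
Q = 0.346 MJ = 3.460×10^5 J; c = 0.0660 cal/(g·K) = 276.1 J/(kg·K); ΔT = 87.5 °C = 87.50 K.
m = 14.32 kg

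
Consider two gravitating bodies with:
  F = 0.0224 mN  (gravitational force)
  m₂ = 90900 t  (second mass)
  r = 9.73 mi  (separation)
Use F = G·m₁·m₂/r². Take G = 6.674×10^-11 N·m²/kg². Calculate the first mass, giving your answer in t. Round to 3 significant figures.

From Newton's law of gravitation: m₁ = F·r²/(G·m₂).
F = 0.0224 mN = 2.240×10^-5 N; m₂ = 90900 t = 9.090×10^7 kg; r = 9.73 mi = 15659 m; G = 6.674×10^-11 N·m²/kg².
m₁ = 9.054×10^5 kg
9.054×10^5 kg × (1 t / 1000 kg) = 905.4 t

905 t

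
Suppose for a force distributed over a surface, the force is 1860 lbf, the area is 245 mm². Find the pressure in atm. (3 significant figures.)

P is given directly by: P = F/A.
F = 1860 lbf = 8274 N; A = 245 mm² = 2.450×10^-4 m².
P = 3.377×10^7 Pa
3.377×10^7 Pa × (1 atm / 1.013×10^5 Pa) = 333.3 atm

333 atm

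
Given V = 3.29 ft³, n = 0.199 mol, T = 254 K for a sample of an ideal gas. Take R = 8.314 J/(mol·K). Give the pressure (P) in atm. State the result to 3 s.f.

From the ideal-gas law: P = nRT/V.
V = 3.29 ft³ = 0.09316 m³; n = 0.199 mol; T = 254 K; R = 8.314 J/(mol·K).
P = 4511 Pa
4511 Pa × (1 atm / 1.013×10^5 Pa) = 0.04452 atm

0.0445 atm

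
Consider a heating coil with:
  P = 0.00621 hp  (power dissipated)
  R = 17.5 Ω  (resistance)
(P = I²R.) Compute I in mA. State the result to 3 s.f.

Rearranging P = I²R for I: I = √(P/R).
P = 0.00621 hp = 4.631 W; R = 17.5 Ω.
I = 0.5144 A
0.5144 A × (1 mA / 0.001000 A) = 514.4 mA

514 mA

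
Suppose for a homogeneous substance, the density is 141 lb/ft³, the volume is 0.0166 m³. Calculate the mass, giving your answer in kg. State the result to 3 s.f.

Solving ρ = m/V for m: m = ρV.
ρ = 141 lb/ft³ = 2259 kg/m³; V = 0.0166 m³.
m = 37.49 kg

37.5 kg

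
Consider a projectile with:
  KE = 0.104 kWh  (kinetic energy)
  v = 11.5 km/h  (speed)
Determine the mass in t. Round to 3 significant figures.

73.4 t

Solving KE = ½mv² for m: m = 2·KE/v².
KE = 0.104 kWh = 3.744×10^5 J; v = 11.5 km/h = 3.194 m/s.
m = 73380 kg
73380 kg × (1 t / 1000 kg) = 73.38 t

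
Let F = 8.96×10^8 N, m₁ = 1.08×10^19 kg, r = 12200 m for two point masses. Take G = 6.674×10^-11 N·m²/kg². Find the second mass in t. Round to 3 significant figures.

From Newton's law of gravitation: m₂ = F·r²/(G·m₁).
F = 8.96×10^8 N; m₁ = 1.08×10^19 kg; r = 12200 m; G = 6.674×10^-11 N·m²/kg².
m₂ = 1.850×10^8 kg
1.850×10^8 kg × (1 t / 1000 kg) = 1.850×10^5 t

1.85×10^5 t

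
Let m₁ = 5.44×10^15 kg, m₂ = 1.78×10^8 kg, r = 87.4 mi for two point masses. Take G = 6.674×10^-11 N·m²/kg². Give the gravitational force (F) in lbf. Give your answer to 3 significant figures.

Directly: F = Gm₁m₂/r².
m₁ = 5.44×10^15 kg; m₂ = 1.78×10^8 kg; r = 87.4 mi = 1.407×10^5 m; G = 6.674×10^-11 N·m²/kg².
F = 3267 N  (the unit combination reduces to kg·m/s² = N)
3267 N × (1 lbf / 4.448 N) = 734.3 lbf

734 lbf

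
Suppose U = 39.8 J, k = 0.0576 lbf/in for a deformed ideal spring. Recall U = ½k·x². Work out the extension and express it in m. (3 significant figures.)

Rearranging: x = √(2U/k).
U = 39.8 J; k = 0.0576 lbf/in = 10.09 N/m.
x = 2.809 m

2.81 m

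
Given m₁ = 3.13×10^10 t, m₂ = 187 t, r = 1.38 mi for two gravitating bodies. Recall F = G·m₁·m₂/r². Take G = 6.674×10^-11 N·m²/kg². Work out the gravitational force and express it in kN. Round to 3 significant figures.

From Newton's law of gravitation: F = Gm₁m₂/r².
m₁ = 3.13×10^10 t = 3.130×10^13 kg; m₂ = 187 t = 1.870×10^5 kg; r = 1.38 mi = 2221 m; G = 6.674×10^-11 N·m²/kg².
F = 79.20 N  (the unit combination reduces to kg·m/s² = N)
79.20 N × (1 kN / 1000 N) = 0.07920 kN

0.0792 kN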